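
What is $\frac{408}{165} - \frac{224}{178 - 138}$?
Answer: $- \frac{172}{55} \approx -3.1273$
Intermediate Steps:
$\frac{408}{165} - \frac{224}{178 - 138} = 408 \cdot \frac{1}{165} - \frac{224}{40} = \frac{136}{55} - \frac{28}{5} = - \frac{172}{55}$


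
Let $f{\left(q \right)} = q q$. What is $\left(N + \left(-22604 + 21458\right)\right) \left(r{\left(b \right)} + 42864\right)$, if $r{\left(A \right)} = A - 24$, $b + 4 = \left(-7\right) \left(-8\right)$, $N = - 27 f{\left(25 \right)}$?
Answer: $-772956732$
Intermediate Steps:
$f{\left(q \right)} = q^{2}$
$N = -16875$ ($N = - 27 \cdot 25^{2} = \left(-27\right) 625 = -16875$)
$b = 52$ ($b = -4 - -56 = -4 + 56 = 52$)
$r{\left(A \right)} = -24 + A$ ($r{\left(A \right)} = A - 24 = -24 + A$)
$\left(N + \left(-22604 + 21458\right)\right) \left(r{\left(b \right)} + 42864\right) = \left(-16875 + \left(-22604 + 21458\right)\right) \left(\left(-24 + 52\right) + 42864\right) = \left(-16875 - 1146\right) \left(28 + 42864\right) = \left(-18021\right) 42892 = -772956732$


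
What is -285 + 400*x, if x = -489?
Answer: -195885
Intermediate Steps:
-285 + 400*x = -285 + 400*(-489) = -285 - 195600 = -195885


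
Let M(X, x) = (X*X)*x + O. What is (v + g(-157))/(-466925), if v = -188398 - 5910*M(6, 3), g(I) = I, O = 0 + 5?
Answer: 171277/93385 ≈ 1.8341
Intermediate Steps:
O = 5
M(X, x) = 5 + x*X**2 (M(X, x) = (X*X)*x + 5 = X**2*x + 5 = x*X**2 + 5 = 5 + x*X**2)
v = -856228 (v = -188398 - 5910*(5 + 3*6**2) = -188398 - 5910*(5 + 3*36) = -188398 - 5910*(5 + 108) = -188398 - 5910*113 = -188398 - 1*667830 = -188398 - 667830 = -856228)
(v + g(-157))/(-466925) = (-856228 - 157)/(-466925) = -856385*(-1/466925) = 171277/93385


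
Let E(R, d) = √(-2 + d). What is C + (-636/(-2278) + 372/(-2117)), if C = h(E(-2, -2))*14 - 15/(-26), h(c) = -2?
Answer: -1712743571/62692838 ≈ -27.320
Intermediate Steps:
C = -713/26 (C = -2*14 - 15/(-26) = -28 - 15*(-1/26) = -28 + 15/26 = -713/26 ≈ -27.423)
C + (-636/(-2278) + 372/(-2117)) = -713/26 + (-636/(-2278) + 372/(-2117)) = -713/26 + (-636*(-1/2278) + 372*(-1/2117)) = -713/26 + (318/1139 - 372/2117) = -713/26 + 249498/2411263 = -1712743571/62692838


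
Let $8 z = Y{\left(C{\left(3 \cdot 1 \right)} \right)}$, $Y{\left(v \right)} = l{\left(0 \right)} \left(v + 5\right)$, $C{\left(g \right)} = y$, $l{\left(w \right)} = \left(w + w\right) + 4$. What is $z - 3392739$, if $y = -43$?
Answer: $-3392758$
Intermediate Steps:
$l{\left(w \right)} = 4 + 2 w$ ($l{\left(w \right)} = 2 w + 4 = 4 + 2 w$)
$C{\left(g \right)} = -43$
$Y{\left(v \right)} = 20 + 4 v$ ($Y{\left(v \right)} = \left(4 + 2 \cdot 0\right) \left(v + 5\right) = \left(4 + 0\right) \left(5 + v\right) = 4 \left(5 + v\right) = 20 + 4 v$)
$z = -19$ ($z = \frac{20 + 4 \left(-43\right)}{8} = \frac{20 - 172}{8} = \frac{1}{8} \left(-152\right) = -19$)
$z - 3392739 = -19 - 3392739 = -3392758$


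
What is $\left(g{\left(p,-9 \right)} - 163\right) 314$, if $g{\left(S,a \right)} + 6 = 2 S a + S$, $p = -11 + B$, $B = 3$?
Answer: $-10362$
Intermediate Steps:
$p = -8$ ($p = -11 + 3 = -8$)
$g{\left(S,a \right)} = -6 + S + 2 S a$ ($g{\left(S,a \right)} = -6 + \left(2 S a + S\right) = -6 + \left(S + 2 S a\right) = -6 + S + 2 S a$)
$\left(g{\left(p,-9 \right)} - 163\right) 314 = \left(\left(-6 - 8 + 2 \left(-8\right) \left(-9\right)\right) - 163\right) 314 = \left(\left(-6 - 8 + 144\right) - 163\right) 314 = \left(130 - 163\right) 314 = \left(-33\right) 314 = -10362$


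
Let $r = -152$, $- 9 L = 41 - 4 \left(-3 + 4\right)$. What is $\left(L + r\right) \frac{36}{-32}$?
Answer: $\frac{1405}{8} \approx 175.63$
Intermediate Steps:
$L = - \frac{37}{9}$ ($L = - \frac{41 - 4 \left(-3 + 4\right)}{9} = - \frac{41 - 4 \cdot 1}{9} = - \frac{41 - 4}{9} = \left(- \frac{1}{9}\right) 37 = - \frac{37}{9} \approx -4.1111$)
$\left(L + r\right) \frac{36}{-32} = \left(- \frac{37}{9} - 152\right) \frac{36}{-32} = - \frac{1405 \cdot 36 \left(- \frac{1}{32}\right)}{9} = \left(- \frac{1405}{9}\right) \left(- \frac{9}{8}\right) = \frac{1405}{8}$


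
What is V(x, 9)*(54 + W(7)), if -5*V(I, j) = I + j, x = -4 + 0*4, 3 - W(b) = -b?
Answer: -64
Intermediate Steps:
W(b) = 3 + b (W(b) = 3 - (-1)*b = 3 + b)
x = -4 (x = -4 + 0 = -4)
V(I, j) = -I/5 - j/5 (V(I, j) = -(I + j)/5 = -I/5 - j/5)
V(x, 9)*(54 + W(7)) = (-⅕*(-4) - ⅕*9)*(54 + (3 + 7)) = (⅘ - 9/5)*(54 + 10) = -1*64 = -64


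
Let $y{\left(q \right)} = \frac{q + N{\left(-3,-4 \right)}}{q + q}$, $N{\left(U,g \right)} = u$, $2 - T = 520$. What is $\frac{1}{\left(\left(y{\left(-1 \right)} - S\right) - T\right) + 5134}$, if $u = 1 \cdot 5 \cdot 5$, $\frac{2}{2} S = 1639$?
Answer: $\frac{1}{4001} \approx 0.00024994$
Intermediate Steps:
$T = -518$ ($T = 2 - 520 = -518$)
$S = 1639$
$u = 25$ ($u = 5 \cdot 5 = 25$)
$N{\left(U,g \right)} = 25$
$y{\left(q \right)} = \frac{25 + q}{2 q}$ ($y{\left(q \right)} = \frac{q + 25}{q + q} = \frac{25 + q}{2 q}$)
$\frac{1}{\left(\left(y{\left(-1 \right)} - S\right) - T\right) + 5134} = \frac{1}{\left(\left(\frac{25 - 1}{2 \left(-1\right)} - 1639\right) - -518\right) + 5134} = \frac{1}{\left(\left(\frac{1}{2} \left(-1\right) 24 - 1639\right) + 518\right) + 5134} = \frac{1}{\left(\left(-12 - 1639\right) + 518\right) + 5134} = \frac{1}{\left(-1651 + 518\right) + 5134} = \frac{1}{-1133 + 5134} = \frac{1}{4001}$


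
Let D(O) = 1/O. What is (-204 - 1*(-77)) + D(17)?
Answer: -2158/17 ≈ -126.94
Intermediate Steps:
(-204 - 1*(-77)) + D(17) = (-204 - 1*(-77)) + 1/17 = (-204 + 77) + 1/17 = -127 + 1/17 = -2158/17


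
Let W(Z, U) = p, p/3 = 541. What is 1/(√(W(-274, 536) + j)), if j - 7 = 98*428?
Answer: √43574/43574 ≈ 0.0047906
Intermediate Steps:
p = 1623 (p = 3*541 = 1623)
j = 41951 (j = 7 + 98*428 = 7 + 41944 = 41951)
W(Z, U) = 1623
1/(√(W(-274, 536) + j)) = 1/(√(1623 + 41951)) = 1/(√43574) = √43574/43574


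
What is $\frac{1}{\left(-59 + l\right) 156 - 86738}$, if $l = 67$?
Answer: $- \frac{1}{85490} \approx -1.1697 \cdot 10^{-5}$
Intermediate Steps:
$\frac{1}{\left(-59 + l\right) 156 - 86738} = \frac{1}{\left(-59 + 67\right) 156 - 86738} = \frac{1}{8 \cdot 156 - 86738} = \frac{1}{1248 - 86738} = \frac{1}{-85490} = - \frac{1}{85490}$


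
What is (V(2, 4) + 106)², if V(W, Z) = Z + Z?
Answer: 12996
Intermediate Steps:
V(W, Z) = 2*Z
(V(2, 4) + 106)² = (2*4 + 106)² = (8 + 106)² = 114² = 12996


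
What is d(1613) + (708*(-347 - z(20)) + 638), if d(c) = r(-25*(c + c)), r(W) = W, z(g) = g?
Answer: -339848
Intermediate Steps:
d(c) = -50*c (d(c) = -25*(c + c) = -50*c)
d(1613) + (708*(-347 - z(20)) + 638) = -50*1613 + (708*(-347 - 1*20) + 638) = -80650 + (708*(-347 - 20) + 638) = -80650 + (708*(-367) + 638) = -80650 + (-259836 + 638) = -80650 - 259198 = -339848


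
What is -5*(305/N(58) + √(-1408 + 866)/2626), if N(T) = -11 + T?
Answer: -1525/47 - 5*I*√542/2626 ≈ -32.447 - 0.044328*I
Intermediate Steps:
-5*(305/N(58) + √(-1408 + 866)/2626) = -5*(305/(-11 + 58) + √(-1408 + 866)/2626) = -5*(305/47 + √(-542)*(1/2626)) = -5*(305*(1/47) + (I*√542)*(1/2626)) = -5*(305/47 + I*√542/2626) = -1525/47 - 5*I*√542/2626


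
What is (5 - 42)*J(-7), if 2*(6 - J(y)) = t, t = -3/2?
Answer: -999/4 ≈ -249.75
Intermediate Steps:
t = -3/2 (t = -3*½ = -3/2 ≈ -1.5000)
J(y) = 27/4 (J(y) = 6 - ½*(-3/2) = 6 + ¾ = 27/4)
(5 - 42)*J(-7) = (5 - 42)*(27/4) = -37*27/4 = -999/4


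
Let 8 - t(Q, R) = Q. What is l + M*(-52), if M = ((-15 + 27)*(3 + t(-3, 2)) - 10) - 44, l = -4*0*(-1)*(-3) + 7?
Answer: -5921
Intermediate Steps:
t(Q, R) = 8 - Q
l = 7 (l = -0*(-3) + 7 = -4*0 + 7 = 0 + 7 = 7)
M = 114 (M = ((-15 + 27)*(3 + (8 - 1*(-3))) - 10) - 44 = (12*(3 + (8 + 3)) - 10) - 44 = (12*(3 + 11) - 10) - 44 = (12*14 - 10) - 44 = (168 - 10) - 44 = 158 - 44 = 114)
l + M*(-52) = 7 + 114*(-52) = 7 - 5928 = -5921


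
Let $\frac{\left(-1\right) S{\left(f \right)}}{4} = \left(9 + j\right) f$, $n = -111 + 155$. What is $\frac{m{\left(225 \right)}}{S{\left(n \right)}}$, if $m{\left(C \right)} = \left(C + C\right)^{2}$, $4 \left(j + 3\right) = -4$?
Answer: $- \frac{10125}{44} \approx -230.11$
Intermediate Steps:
$j = -4$ ($j = -3 + \frac{1}{4} \left(-4\right) = -3 - 1 = -4$)
$m{\left(C \right)} = 4 C^{2}$ ($m{\left(C \right)} = \left(2 C\right)^{2} = 4 C^{2}$)
$n = 44$
$S{\left(f \right)} = - 20 f$ ($S{\left(f \right)} = - 4 \left(9 - 4\right) f = - 4 \cdot 5 f = - 20 f$)
$\frac{m{\left(225 \right)}}{S{\left(n \right)}} = \frac{4 \cdot 225^{2}}{\left(-20\right) 44} = \frac{4 \cdot 50625}{-880} = 202500 \left(- \frac{1}{880}\right) = - \frac{10125}{44}$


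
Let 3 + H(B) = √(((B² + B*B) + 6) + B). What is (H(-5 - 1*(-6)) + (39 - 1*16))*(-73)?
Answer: -1679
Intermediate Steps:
H(B) = -3 + √(6 + B + 2*B²) (H(B) = -3 + √(((B² + B*B) + 6) + B) = -3 + √(((B² + B²) + 6) + B) = -3 + √((2*B² + 6) + B) = -3 + √((6 + 2*B²) + B) = -3 + √(6 + B + 2*B²))
(H(-5 - 1*(-6)) + (39 - 1*16))*(-73) = ((-3 + √(6 + (-5 - 1*(-6)) + 2*(-5 - 1*(-6))²)) + (39 - 1*16))*(-73) = ((-3 + √(6 + (-5 + 6) + 2*(-5 + 6)²)) + (39 - 16))*(-73) = ((-3 + √(6 + 1 + 2*1²)) + 23)*(-73) = ((-3 + √(6 + 1 + 2*1)) + 23)*(-73) = ((-3 + √(6 + 1 + 2)) + 23)*(-73) = ((-3 + √9) + 23)*(-73) = ((-3 + 3) + 23)*(-73) = (0 + 23)*(-73) = 23*(-73) = -1679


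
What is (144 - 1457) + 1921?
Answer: 608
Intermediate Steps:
(144 - 1457) + 1921 = -1313 + 1921 = 608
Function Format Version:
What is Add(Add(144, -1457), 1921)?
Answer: 608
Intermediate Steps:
Add(Add(144, -1457), 1921) = Add(-1313, 1921) = 608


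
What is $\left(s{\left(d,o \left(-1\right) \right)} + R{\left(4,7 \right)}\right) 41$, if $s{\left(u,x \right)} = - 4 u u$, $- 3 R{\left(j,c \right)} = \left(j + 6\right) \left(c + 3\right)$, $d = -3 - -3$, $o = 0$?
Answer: $- \frac{4100}{3} \approx -1366.7$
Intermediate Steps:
$d = 0$ ($d = -3 + 3 = 0$)
$R{\left(j,c \right)} = - \frac{\left(3 + c\right) \left(6 + j\right)}{3}$ ($R{\left(j,c \right)} = - \frac{\left(j + 6\right) \left(c + 3\right)}{3} = - \frac{\left(6 + j\right) \left(3 + c\right)}{3} = - \frac{\left(3 + c\right) \left(6 + j\right)}{3}$)
$s{\left(u,x \right)} = - 4 u^{2}$
$\left(s{\left(d,o \left(-1\right) \right)} + R{\left(4,7 \right)}\right) 41 = \left(- 4 \cdot 0^{2} - \left(24 + \frac{28}{3}\right)\right) 41 = \left(\left(-4\right) 0 - \frac{100}{3}\right) 41 = \left(0 - \frac{100}{3}\right) 41 = \left(- \frac{100}{3}\right) 41 = - \frac{4100}{3}$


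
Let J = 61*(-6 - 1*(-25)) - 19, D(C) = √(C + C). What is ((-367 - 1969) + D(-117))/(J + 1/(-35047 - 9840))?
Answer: -104856032/51171179 + 134661*I*√26/51171179 ≈ -2.0491 + 0.013418*I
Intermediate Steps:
D(C) = √2*√C (D(C) = √(2*C) = √2*√C)
J = 1140 (J = 61*(-6 + 25) - 19 = 61*19 - 19 = 1159 - 19 = 1140)
((-367 - 1969) + D(-117))/(J + 1/(-35047 - 9840)) = ((-367 - 1969) + √2*√(-117))/(1140 + 1/(-35047 - 9840)) = (-2336 + √2*(3*I*√13))/(1140 + 1/(-44887)) = (-2336 + 3*I*√26)/(1140 - 1/44887) = (-2336 + 3*I*√26)/(51171179/44887) = (-2336 + 3*I*√26)*(44887/51171179) = -104856032/51171179 + 134661*I*√26/51171179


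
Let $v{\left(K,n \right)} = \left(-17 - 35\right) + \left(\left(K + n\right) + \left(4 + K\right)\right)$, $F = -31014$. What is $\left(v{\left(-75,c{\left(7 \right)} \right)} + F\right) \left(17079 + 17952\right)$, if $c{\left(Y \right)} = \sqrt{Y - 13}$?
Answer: $-1093387572 + 35031 i \sqrt{6} \approx -1.0934 \cdot 10^{9} + 85808.0 i$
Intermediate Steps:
$c{\left(Y \right)} = \sqrt{-13 + Y}$
$v{\left(K,n \right)} = -48 + n + 2 K$ ($v{\left(K,n \right)} = -52 + \left(4 + n + 2 K\right) = -48 + n + 2 K$)
$\left(v{\left(-75,c{\left(7 \right)} \right)} + F\right) \left(17079 + 17952\right) = \left(\left(-48 + \sqrt{-13 + 7} + 2 \left(-75\right)\right) - 31014\right) \left(17079 + 17952\right) = \left(\left(-48 + \sqrt{-6} - 150\right) - 31014\right) 35031 = \left(\left(-48 + i \sqrt{6} - 150\right) - 31014\right) 35031 = \left(\left(-198 + i \sqrt{6}\right) - 31014\right) 35031 = \left(-31212 + i \sqrt{6}\right) 35031 = -1093387572 + 35031 i \sqrt{6}$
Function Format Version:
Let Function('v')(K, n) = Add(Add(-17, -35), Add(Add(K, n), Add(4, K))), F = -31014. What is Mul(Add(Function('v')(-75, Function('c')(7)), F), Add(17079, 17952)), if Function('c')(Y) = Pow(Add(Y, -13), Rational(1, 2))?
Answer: Add(-1093387572, Mul(35031, I, Pow(6, Rational(1, 2)))) ≈ Add(-1.0934e+9, Mul(85808., I))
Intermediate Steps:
Function('c')(Y) = Pow(Add(-13, Y), Rational(1, 2))
Function('v')(K, n) = Add(-48, n, Mul(2, K)) (Function('v')(K, n) = Add(-52, Add(4, n, Mul(2, K))) = Add(-48, n, Mul(2, K)))
Mul(Add(Function('v')(-75, Function('c')(7)), F), Add(17079, 17952)) = Mul(Add(Add(-48, Pow(Add(-13, 7), Rational(1, 2)), Mul(2, -75)), -31014), Add(17079, 17952)) = Mul(Add(Add(-48, Pow(-6, Rational(1, 2)), -150), -31014), 35031) = Mul(Add(Add(-48, Mul(I, Pow(6, Rational(1, 2))), -150), -31014), 35031) = Mul(Add(Add(-198, Mul(I, Pow(6, Rational(1, 2)))), -31014), 35031) = Mul(Add(-31212, Mul(I, Pow(6, Rational(1, 2)))), 35031) = Add(-1093387572, Mul(35031, I, Pow(6, Rational(1, 2))))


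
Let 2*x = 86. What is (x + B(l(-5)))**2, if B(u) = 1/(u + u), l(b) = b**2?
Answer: 4626801/2500 ≈ 1850.7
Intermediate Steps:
x = 43 (x = (1/2)*86 = 43)
B(u) = 1/(2*u)
(x + B(l(-5)))**2 = (43 + 1/(2*((-5)**2)))**2 = (43 + (1/2)/25)**2 = (43 + (1/2)*(1/25))**2 = (43 + 1/50)**2 = (2151/50)**2 = 4626801/2500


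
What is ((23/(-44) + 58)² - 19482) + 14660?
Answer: -2939551/1936 ≈ -1518.4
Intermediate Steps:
((23/(-44) + 58)² - 19482) + 14660 = ((23*(-1/44) + 58)² - 19482) + 14660 = ((-23/44 + 58)² - 19482) + 14660 = ((2529/44)² - 19482) + 14660 = (6395841/1936 - 19482) + 14660 = -31321311/1936 + 14660 = -2939551/1936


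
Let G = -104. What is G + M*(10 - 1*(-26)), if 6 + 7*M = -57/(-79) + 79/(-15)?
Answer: -437512/2765 ≈ -158.23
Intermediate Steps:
M = -12496/8295 (M = -6/7 + (-57/(-79) + 79/(-15))/7 = -6/7 + (-57*(-1/79) + 79*(-1/15))/7 = -6/7 + (57/79 - 79/15)/7 = -6/7 + (⅐)*(-5386/1185) = -6/7 - 5386/8295 = -12496/8295 ≈ -1.5064)
G + M*(10 - 1*(-26)) = -104 - 12496*(10 - 1*(-26))/8295 = -104 - 12496*(10 + 26)/8295 = -104 - 12496/8295*36 = -104 - 149952/2765 = -437512/2765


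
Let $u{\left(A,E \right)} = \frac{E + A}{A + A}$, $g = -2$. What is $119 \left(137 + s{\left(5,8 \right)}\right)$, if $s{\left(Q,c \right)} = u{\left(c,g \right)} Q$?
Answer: $\frac{132209}{8} \approx 16526.0$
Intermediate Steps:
$u{\left(A,E \right)} = \frac{A + E}{2 A}$
$s{\left(Q,c \right)} = \frac{Q \left(-2 + c\right)}{2 c}$ ($s{\left(Q,c \right)} = \frac{c - 2}{2 c} Q = \frac{-2 + c}{2 c} Q = \frac{Q \left(-2 + c\right)}{2 c}$)
$119 \left(137 + s{\left(5,8 \right)}\right) = 119 \left(137 + \left(\frac{1}{2} \cdot 5 - \frac{5}{8}\right)\right) = 119 \left(137 + \left(\frac{5}{2} - 5 \cdot \frac{1}{8}\right)\right) = 119 \left(137 + \left(\frac{5}{2} - \frac{5}{8}\right)\right) = 119 \left(137 + \frac{15}{8}\right) = 119 \cdot \frac{1111}{8} = \frac{132209}{8}$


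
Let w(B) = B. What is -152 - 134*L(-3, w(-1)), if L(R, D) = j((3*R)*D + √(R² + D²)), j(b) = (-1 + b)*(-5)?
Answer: 5208 + 670*√10 ≈ 7326.7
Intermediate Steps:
j(b) = 5 - 5*b
L(R, D) = 5 - 5*√(D² + R²) - 15*D*R (L(R, D) = 5 - 5*((3*R)*D + √(R² + D²)) = 5 - 5*(3*D*R + √(D² + R²)) = 5 - 5*(√(D² + R²) + 3*D*R) = 5 + (-5*√(D² + R²) - 15*D*R) = 5 - 5*√(D² + R²) - 15*D*R)
-152 - 134*L(-3, w(-1)) = -152 - 134*(5 - 5*√((-1)² + (-3)²) - 15*(-1)*(-3)) = -152 - 134*(5 - 5*√(1 + 9) - 45) = -152 - 134*(5 - 5*√10 - 45) = -152 - 134*(-40 - 5*√10) = -152 + (5360 + 670*√10) = 5208 + 670*√10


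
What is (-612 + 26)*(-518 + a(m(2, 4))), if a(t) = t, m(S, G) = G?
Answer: 301204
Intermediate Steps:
(-612 + 26)*(-518 + a(m(2, 4))) = (-612 + 26)*(-518 + 4) = -586*(-514) = 301204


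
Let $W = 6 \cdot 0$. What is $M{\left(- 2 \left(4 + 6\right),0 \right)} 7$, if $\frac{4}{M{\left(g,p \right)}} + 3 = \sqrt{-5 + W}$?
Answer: $-6 - 2 i \sqrt{5} \approx -6.0 - 4.4721 i$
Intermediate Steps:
$W = 0$
$M{\left(g,p \right)} = \frac{4}{-3 + i \sqrt{5}}$ ($M{\left(g,p \right)} = \frac{4}{-3 + \sqrt{-5 + 0}} = \frac{4}{-3 + \sqrt{-5}} = \frac{4}{-3 + i \sqrt{5}}$)
$M{\left(- 2 \left(4 + 6\right),0 \right)} 7 = \left(- \frac{6}{7} - \frac{2 i \sqrt{5}}{7}\right) 7 = -6 - 2 i \sqrt{5}$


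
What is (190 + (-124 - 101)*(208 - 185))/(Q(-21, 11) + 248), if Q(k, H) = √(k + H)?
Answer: -618140/30757 + 4985*I*√10/61514 ≈ -20.098 + 0.25627*I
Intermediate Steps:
Q(k, H) = √(H + k)
(190 + (-124 - 101)*(208 - 185))/(Q(-21, 11) + 248) = (190 + (-124 - 101)*(208 - 185))/(√(11 - 21) + 248) = (190 - 225*23)/(√(-10) + 248) = (190 - 5175)/(I*√10 + 248) = -4985/(248 + I*√10)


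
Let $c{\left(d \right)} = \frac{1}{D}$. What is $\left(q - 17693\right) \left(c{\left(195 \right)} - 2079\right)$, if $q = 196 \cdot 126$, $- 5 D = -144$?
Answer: $- \frac{2096495113}{144} \approx -1.4559 \cdot 10^{7}$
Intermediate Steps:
$D = \frac{144}{5}$ ($D = \left(- \frac{1}{5}\right) \left(-144\right) = \frac{144}{5} \approx 28.8$)
$c{\left(d \right)} = \frac{5}{144}$ ($c{\left(d \right)} = \frac{1}{\frac{144}{5}} = \frac{5}{144}$)
$q = 24696$
$\left(q - 17693\right) \left(c{\left(195 \right)} - 2079\right) = \left(24696 - 17693\right) \left(\frac{5}{144} - 2079\right) = 7003 \left(- \frac{299371}{144}\right) = - \frac{2096495113}{144}$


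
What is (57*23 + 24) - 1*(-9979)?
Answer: 11314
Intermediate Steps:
(57*23 + 24) - 1*(-9979) = (1311 + 24) + 9979 = 1335 + 9979 = 11314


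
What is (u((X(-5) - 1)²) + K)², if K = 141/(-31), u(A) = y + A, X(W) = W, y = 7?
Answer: 1420864/961 ≈ 1478.5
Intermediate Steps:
u(A) = 7 + A
K = -141/31 (K = 141*(-1/31) = -141/31 ≈ -4.5484)
(u((X(-5) - 1)²) + K)² = ((7 + (-5 - 1)²) - 141/31)² = ((7 + (-6)²) - 141/31)² = ((7 + 36) - 141/31)² = (43 - 141/31)² = (1192/31)² = 1420864/961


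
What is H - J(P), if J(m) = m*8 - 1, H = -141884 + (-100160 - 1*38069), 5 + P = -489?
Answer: -276160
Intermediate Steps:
P = -494 (P = -5 - 489 = -494)
H = -280113 (H = -141884 + (-100160 - 38069) = -141884 - 138229 = -280113)
J(m) = -1 + 8*m (J(m) = 8*m - 1 = -1 + 8*m)
H - J(P) = -280113 - (-1 + 8*(-494)) = -280113 - (-1 - 3952) = -280113 - 1*(-3953) = -280113 + 3953 = -276160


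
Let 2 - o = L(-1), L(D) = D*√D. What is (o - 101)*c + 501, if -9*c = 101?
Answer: 1612 - 101*I/9 ≈ 1612.0 - 11.222*I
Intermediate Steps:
c = -101/9 (c = -⅑*101 = -101/9 ≈ -11.222)
L(D) = D^(3/2)
o = 2 + I (o = 2 - (-1)^(3/2) = 2 - (-1)*I = 2 + I ≈ 2.0 + 1.0*I)
(o - 101)*c + 501 = ((2 + I) - 101)*(-101/9) + 501 = (-99 + I)*(-101/9) + 501 = (1111 - 101*I/9) + 501 = 1612 - 101*I/9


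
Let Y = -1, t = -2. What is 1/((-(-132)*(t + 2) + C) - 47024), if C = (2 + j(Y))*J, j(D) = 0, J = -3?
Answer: -1/47030 ≈ -2.1263e-5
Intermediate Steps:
C = -6 (C = (2 + 0)*(-3) = 2*(-3) = -6)
1/((-(-132)*(t + 2) + C) - 47024) = 1/((-(-132)*(-2 + 2) - 6) - 47024) = 1/((-(-132)*0 - 6) - 47024) = 1/((-44*0 - 6) - 47024) = 1/((0 - 6) - 47024) = 1/(-6 - 47024) = 1/(-47030) = -1/47030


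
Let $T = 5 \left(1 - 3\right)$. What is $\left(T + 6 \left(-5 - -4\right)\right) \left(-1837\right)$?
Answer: $29392$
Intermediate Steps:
$T = -10$ ($T = 5 \left(-2\right) = -10$)
$\left(T + 6 \left(-5 - -4\right)\right) \left(-1837\right) = \left(-10 + 6 \left(-5 - -4\right)\right) \left(-1837\right) = \left(-10 + 6 \left(-5 + 4\right)\right) \left(-1837\right) = \left(-10 + 6 \left(-1\right)\right) \left(-1837\right) = \left(-10 - 6\right) \left(-1837\right) = \left(-16\right) \left(-1837\right) = 29392$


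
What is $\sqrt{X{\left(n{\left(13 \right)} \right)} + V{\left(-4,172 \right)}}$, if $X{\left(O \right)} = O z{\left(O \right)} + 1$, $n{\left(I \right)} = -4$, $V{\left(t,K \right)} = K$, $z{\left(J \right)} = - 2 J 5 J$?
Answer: $\sqrt{813} \approx 28.513$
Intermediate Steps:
$z{\left(J \right)} = - 10 J^{2}$
$X{\left(O \right)} = 1 - 10 O^{3}$ ($X{\left(O \right)} = O \left(- 10 O^{2}\right) + 1 = - 10 O^{3} + 1 = 1 - 10 O^{3}$)
$\sqrt{X{\left(n{\left(13 \right)} \right)} + V{\left(-4,172 \right)}} = \sqrt{\left(1 - 10 \left(-4\right)^{3}\right) + 172} = \sqrt{\left(1 - -640\right) + 172} = \sqrt{\left(1 + 640\right) + 172} = \sqrt{641 + 172} = \sqrt{813}$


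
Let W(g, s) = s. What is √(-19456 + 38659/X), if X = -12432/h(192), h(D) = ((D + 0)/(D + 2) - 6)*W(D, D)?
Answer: 2*I*√2597969379754/25123 ≈ 128.31*I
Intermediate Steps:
h(D) = D*(-6 + D/(2 + D)) (h(D) = ((D + 0)/(D + 2) - 6)*D = (D/(2 + D) - 6)*D = (-6 + D/(2 + D))*D = D*(-6 + D/(2 + D)))
X = 25123/1944 (X = -12432*(-(2 + 192)/(192*(12 + 5*192))) = -12432*(-97/(96*(12 + 960))) = -12432/((-1*192*1/194*972)) = -12432/(-93312/97) = -12432*(-97/93312) = 25123/1944 ≈ 12.923)
√(-19456 + 38659/X) = √(-19456 + 38659/(25123/1944)) = √(-19456 + 38659*(1944/25123)) = √(-19456 + 75153096/25123) = √(-413639992/25123) = 2*I*√2597969379754/25123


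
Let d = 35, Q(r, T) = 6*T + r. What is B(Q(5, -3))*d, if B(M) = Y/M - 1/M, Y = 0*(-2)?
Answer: 35/13 ≈ 2.6923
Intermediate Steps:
Y = 0
Q(r, T) = r + 6*T
B(M) = -1/M (B(M) = 0/M - 1/M = 0 - 1/M = -1/M)
B(Q(5, -3))*d = -1/(5 + 6*(-3))*35 = -1/(5 - 18)*35 = -1/(-13)*35 = -1*(-1/13)*35 = (1/13)*35 = 35/13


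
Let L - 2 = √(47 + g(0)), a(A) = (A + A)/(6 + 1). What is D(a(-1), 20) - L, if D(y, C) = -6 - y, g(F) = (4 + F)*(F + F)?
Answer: -54/7 - √47 ≈ -14.570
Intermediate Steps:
g(F) = 2*F*(4 + F) (g(F) = (4 + F)*(2*F) = 2*F*(4 + F))
a(A) = 2*A/7 (a(A) = (2*A)/7 = (2*A)*(⅐) = 2*A/7)
L = 2 + √47 (L = 2 + √(47 + 2*0*(4 + 0)) = 2 + √(47 + 2*0*4) = 2 + √(47 + 0) = 2 + √47 ≈ 8.8557)
D(a(-1), 20) - L = (-6 - 2*(-1)/7) - (2 + √47) = (-6 - 1*(-2/7)) + (-2 - √47) = (-6 + 2/7) + (-2 - √47) = -40/7 + (-2 - √47) = -54/7 - √47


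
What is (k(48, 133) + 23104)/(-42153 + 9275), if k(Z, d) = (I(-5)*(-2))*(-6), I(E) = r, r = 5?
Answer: -11582/16439 ≈ -0.70454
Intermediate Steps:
I(E) = 5
k(Z, d) = 60 (k(Z, d) = (5*(-2))*(-6) = -10*(-6) = 60)
(k(48, 133) + 23104)/(-42153 + 9275) = (60 + 23104)/(-42153 + 9275) = 23164/(-32878) = 23164*(-1/32878) = -11582/16439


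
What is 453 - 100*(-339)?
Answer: 34353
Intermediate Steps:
453 - 100*(-339) = 453 + 33900 = 34353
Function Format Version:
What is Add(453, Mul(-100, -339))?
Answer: 34353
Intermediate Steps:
Add(453, Mul(-100, -339)) = Add(453, 33900) = 34353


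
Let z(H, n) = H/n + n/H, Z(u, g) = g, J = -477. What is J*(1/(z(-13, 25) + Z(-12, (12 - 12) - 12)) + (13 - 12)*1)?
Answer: -2084013/4694 ≈ -443.97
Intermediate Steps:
J*(1/(z(-13, 25) + Z(-12, (12 - 12) - 12)) + (13 - 12)*1) = -477*(1/((-13/25 + 25/(-13)) + ((12 - 12) - 12)) + (13 - 12)*1) = -477*(1/((-13*1/25 + 25*(-1/13)) + (0 - 12)) + 1*1) = -477*(1/((-13/25 - 25/13) - 12) + 1) = -477*(1/(-794/325 - 12) + 1) = -477*(1/(-4694/325) + 1) = -477*(-325/4694 + 1) = -477*4369/4694 = -2084013/4694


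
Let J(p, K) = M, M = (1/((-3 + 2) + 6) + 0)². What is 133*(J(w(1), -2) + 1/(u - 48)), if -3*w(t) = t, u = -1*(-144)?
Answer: 16093/2400 ≈ 6.7054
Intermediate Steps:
M = 1/25 (M = (1/(-1 + 6) + 0)² = (1/5 + 0)² = (⅕ + 0)² = (⅕)² = 1/25 ≈ 0.040000)
u = 144
w(t) = -t/3
J(p, K) = 1/25
133*(J(w(1), -2) + 1/(u - 48)) = 133*(1/25 + 1/(144 - 48)) = 133*(1/25 + 1/96) = 133*(121/2400) = 16093/2400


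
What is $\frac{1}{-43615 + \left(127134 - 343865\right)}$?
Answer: $- \frac{1}{260346} \approx -3.841 \cdot 10^{-6}$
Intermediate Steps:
$\frac{1}{-43615 + \left(127134 - 343865\right)} = \frac{1}{-43615 - 216731} = \frac{1}{-260346} = - \frac{1}{260346}$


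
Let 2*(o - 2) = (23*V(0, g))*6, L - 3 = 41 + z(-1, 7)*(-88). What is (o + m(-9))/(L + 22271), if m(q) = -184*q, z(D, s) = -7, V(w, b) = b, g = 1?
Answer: 1727/22931 ≈ 0.075313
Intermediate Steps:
L = 660 (L = 3 + (41 - 7*(-88)) = 3 + (41 + 616) = 3 + 657 = 660)
o = 71 (o = 2 + ((23*1)*6)/2 = 2 + (23*6)/2 = 2 + (1/2)*138 = 2 + 69 = 71)
(o + m(-9))/(L + 22271) = (71 - 184*(-9))/(660 + 22271) = (71 + 1656)/22931 = 1727*(1/22931) = 1727/22931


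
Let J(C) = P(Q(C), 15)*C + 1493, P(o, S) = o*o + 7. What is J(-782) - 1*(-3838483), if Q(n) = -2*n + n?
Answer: -474377266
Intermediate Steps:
Q(n) = -n
P(o, S) = 7 + o² (P(o, S) = o² + 7 = 7 + o²)
J(C) = 1493 + C*(7 + C²) (J(C) = (7 + (-C)²)*C + 1493 = (7 + C²)*C + 1493 = C*(7 + C²) + 1493 = 1493 + C*(7 + C²))
J(-782) - 1*(-3838483) = (1493 - 782*(7 + (-782)²)) - 1*(-3838483) = (1493 - 782*(7 + 611524)) + 3838483 = (1493 - 782*611531) + 3838483 = (1493 - 478217242) + 3838483 = -478215749 + 3838483 = -474377266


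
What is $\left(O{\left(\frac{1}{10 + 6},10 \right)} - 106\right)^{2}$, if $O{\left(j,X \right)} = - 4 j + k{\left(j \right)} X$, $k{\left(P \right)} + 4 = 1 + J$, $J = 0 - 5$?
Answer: $\frac{555025}{16} \approx 34689.0$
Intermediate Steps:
$J = -5$ ($J = 0 - 5 = -5$)
$k{\left(P \right)} = -8$ ($k{\left(P \right)} = -4 + \left(1 - 5\right) = -4 - 4 = -8$)
$O{\left(j,X \right)} = - 8 X - 4 j$ ($O{\left(j,X \right)} = - 4 j - 8 X = - 8 X - 4 j$)
$\left(O{\left(\frac{1}{10 + 6},10 \right)} - 106\right)^{2} = \left(\left(\left(-8\right) 10 - \frac{4}{10 + 6}\right) - 106\right)^{2} = \left(\left(-80 - \frac{4}{16}\right) - 106\right)^{2} = \left(\left(-80 - \frac{1}{4}\right) - 106\right)^{2} = \left(- \frac{321}{4} - 106\right)^{2} = \left(- \frac{745}{4}\right)^{2} = \frac{555025}{16}$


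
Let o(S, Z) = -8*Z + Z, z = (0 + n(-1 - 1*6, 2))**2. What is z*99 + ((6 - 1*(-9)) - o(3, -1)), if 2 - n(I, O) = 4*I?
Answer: 89108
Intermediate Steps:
n(I, O) = 2 - 4*I
z = 900 (z = (0 + (2 - 4*(-1 - 1*6)))**2 = (0 + (2 - 4*(-1 - 6)))**2 = (0 + (2 - 4*(-7)))**2 = (0 + (2 + 28))**2 = (0 + 30)**2 = 30**2 = 900)
o(S, Z) = -7*Z
z*99 + ((6 - 1*(-9)) - o(3, -1)) = 900*99 + ((6 - 1*(-9)) - (-7)*(-1)) = 89100 + ((6 + 9) - 1*7) = 89100 + (15 - 7) = 89100 + 8 = 89108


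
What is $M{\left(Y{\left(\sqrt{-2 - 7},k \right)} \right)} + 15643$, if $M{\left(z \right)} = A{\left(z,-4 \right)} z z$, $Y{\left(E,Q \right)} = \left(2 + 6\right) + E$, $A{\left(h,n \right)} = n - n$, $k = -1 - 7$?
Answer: $15643$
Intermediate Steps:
$k = -8$ ($k = -1 - 7 = -8$)
$A{\left(h,n \right)} = 0$
$Y{\left(E,Q \right)} = 8 + E$
$M{\left(z \right)} = 0$ ($M{\left(z \right)} = 0 z z = 0 z = 0$)
$M{\left(Y{\left(\sqrt{-2 - 7},k \right)} \right)} + 15643 = 0 + 15643 = 15643$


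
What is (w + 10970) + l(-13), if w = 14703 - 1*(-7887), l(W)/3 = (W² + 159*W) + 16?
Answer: 27914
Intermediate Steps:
l(W) = 48 + 3*W² + 477*W (l(W) = 3*((W² + 159*W) + 16) = 3*(16 + W² + 159*W) = 48 + 3*W² + 477*W)
w = 22590 (w = 14703 + 7887 = 22590)
(w + 10970) + l(-13) = (22590 + 10970) + (48 + 3*(-13)² + 477*(-13)) = 33560 + (48 + 3*169 - 6201) = 33560 + (48 + 507 - 6201) = 33560 - 5646 = 27914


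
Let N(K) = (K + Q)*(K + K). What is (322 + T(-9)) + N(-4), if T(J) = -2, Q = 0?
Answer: 352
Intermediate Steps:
N(K) = 2*K² (N(K) = (K + 0)*(K + K) = K*(2*K) = 2*K²)
(322 + T(-9)) + N(-4) = (322 - 2) + 2*(-4)² = 320 + 2*16 = 320 + 32 = 352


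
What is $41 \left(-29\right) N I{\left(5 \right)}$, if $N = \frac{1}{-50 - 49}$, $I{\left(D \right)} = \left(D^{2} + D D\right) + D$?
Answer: $\frac{5945}{9} \approx 660.56$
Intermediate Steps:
$I{\left(D \right)} = D + 2 D^{2}$ ($I{\left(D \right)} = \left(D^{2} + D^{2}\right) + D = 2 D^{2} + D = D + 2 D^{2}$)
$N = - \frac{1}{99}$ ($N = \frac{1}{-99} = - \frac{1}{99} \approx -0.010101$)
$41 \left(-29\right) N I{\left(5 \right)} = 41 \left(-29\right) \left(- \frac{1}{99}\right) 5 \left(1 + 2 \cdot 5\right) = \left(-1189\right) \left(- \frac{1}{99}\right) 5 \left(1 + 10\right) = \frac{1189 \cdot 5 \cdot 11}{99} = \frac{1189}{99} \cdot 55 = \frac{5945}{9}$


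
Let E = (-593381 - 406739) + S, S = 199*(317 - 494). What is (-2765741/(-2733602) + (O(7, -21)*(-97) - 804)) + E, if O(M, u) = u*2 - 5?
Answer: -2819948254235/2733602 ≈ -1.0316e+6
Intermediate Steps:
S = -35223 (S = 199*(-177) = -35223)
O(M, u) = -5 + 2*u (O(M, u) = 2*u - 5 = -5 + 2*u)
E = -1035343 (E = (-593381 - 406739) - 35223 = -1000120 - 35223 = -1035343)
(-2765741/(-2733602) + (O(7, -21)*(-97) - 804)) + E = (-2765741/(-2733602) + ((-5 + 2*(-21))*(-97) - 804)) - 1035343 = (-2765741*(-1/2733602) + ((-5 - 42)*(-97) - 804)) - 1035343 = (2765741/2733602 + (-47*(-97) - 804)) - 1035343 = (2765741/2733602 + (4559 - 804)) - 1035343 = (2765741/2733602 + 3755) - 1035343 = 10267441251/2733602 - 1035343 = -2819948254235/2733602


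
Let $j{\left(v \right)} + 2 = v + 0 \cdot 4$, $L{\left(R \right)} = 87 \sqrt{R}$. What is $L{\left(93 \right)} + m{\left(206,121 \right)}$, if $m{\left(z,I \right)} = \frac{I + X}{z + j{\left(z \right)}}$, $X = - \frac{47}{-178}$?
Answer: $\frac{4317}{14596} + 87 \sqrt{93} \approx 839.29$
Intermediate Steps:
$j{\left(v \right)} = -2 + v$ ($j{\left(v \right)} = -2 + \left(v + 0 \cdot 4\right) = -2 + \left(v + 0\right) = -2 + v$)
$X = \frac{47}{178}$ ($X = \left(-47\right) \left(- \frac{1}{178}\right) = \frac{47}{178} \approx 0.26404$)
$m{\left(z,I \right)} = \frac{\frac{47}{178} + I}{-2 + 2 z}$ ($m{\left(z,I \right)} = \frac{I + \frac{47}{178}}{z + \left(-2 + z\right)} = \frac{\frac{47}{178} + I}{-2 + 2 z}$)
$L{\left(93 \right)} + m{\left(206,121 \right)} = 87 \sqrt{93} + \frac{47 + 178 \cdot 121}{356 \left(-1 + 206\right)} = 87 \sqrt{93} + \frac{47 + 21538}{356 \cdot 205} = 87 \sqrt{93} + \frac{1}{356} \cdot \frac{1}{205} \cdot 21585 = 87 \sqrt{93} + \frac{4317}{14596} = \frac{4317}{14596} + 87 \sqrt{93}$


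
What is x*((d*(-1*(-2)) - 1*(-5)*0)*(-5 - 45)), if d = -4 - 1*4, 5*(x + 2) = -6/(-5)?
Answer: -1408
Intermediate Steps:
x = -44/25 (x = -2 + (-6/(-5))/5 = -2 + (-6*(-⅕))/5 = -2 + (⅕)*(6/5) = -2 + 6/25 = -44/25 ≈ -1.7600)
d = -8 (d = -4 - 4 = -8)
x*((d*(-1*(-2)) - 1*(-5)*0)*(-5 - 45)) = -44*(-(-8)*(-2) - 1*(-5)*0)*(-5 - 45)/25 = -44*(-8*2 + 5*0)*(-50)/25 = -44*(-16 + 0)*(-50)/25 = -(-704)*(-50)/25 = -44/25*800 = -1408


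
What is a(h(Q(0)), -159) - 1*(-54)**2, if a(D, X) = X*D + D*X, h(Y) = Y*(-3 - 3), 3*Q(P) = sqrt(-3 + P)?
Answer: -2916 + 636*I*sqrt(3) ≈ -2916.0 + 1101.6*I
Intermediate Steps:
Q(P) = sqrt(-3 + P)/3
h(Y) = -6*Y (h(Y) = Y*(-6) = -6*Y)
a(D, X) = 2*D*X (a(D, X) = D*X + D*X = 2*D*X)
a(h(Q(0)), -159) - 1*(-54)**2 = 2*(-2*sqrt(-3 + 0))*(-159) - 1*(-54)**2 = 2*(-2*sqrt(-3))*(-159) - 1*2916 = 2*(-2*I*sqrt(3))*(-159) - 2916 = 636*I*sqrt(3) - 2916 = -2916 + 636*I*sqrt(3)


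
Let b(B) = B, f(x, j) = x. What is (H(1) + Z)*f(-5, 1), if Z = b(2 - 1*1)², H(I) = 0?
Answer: -5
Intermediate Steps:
Z = 1 (Z = (2 - 1*1)² = (2 - 1)² = 1² = 1)
(H(1) + Z)*f(-5, 1) = (0 + 1)*(-5) = 1*(-5) = -5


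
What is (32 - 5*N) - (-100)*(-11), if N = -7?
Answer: -1033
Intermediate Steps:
(32 - 5*N) - (-100)*(-11) = (32 - 5*(-7)) - (-100)*(-11) = (32 + 35) - 1*1100 = 67 - 1100 = -1033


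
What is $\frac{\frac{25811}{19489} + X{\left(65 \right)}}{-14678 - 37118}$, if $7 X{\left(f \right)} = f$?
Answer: $- \frac{723731}{3533082854} \approx -0.00020484$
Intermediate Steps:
$X{\left(f \right)} = \frac{f}{7}$
$\frac{\frac{25811}{19489} + X{\left(65 \right)}}{-14678 - 37118} = \frac{\frac{25811}{19489} + \frac{1}{7} \cdot 65}{-14678 - 37118} = \frac{25811 \cdot \frac{1}{19489} + \frac{65}{7}}{-51796} = \left(\frac{25811}{19489} + \frac{65}{7}\right) \left(- \frac{1}{51796}\right) = \frac{1447462}{136423} \left(- \frac{1}{51796}\right) = - \frac{723731}{3533082854}$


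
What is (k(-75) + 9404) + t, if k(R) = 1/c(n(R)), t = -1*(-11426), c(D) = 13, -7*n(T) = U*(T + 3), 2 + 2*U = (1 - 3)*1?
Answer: 270791/13 ≈ 20830.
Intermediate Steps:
U = -2 (U = -1 + ((1 - 3)*1)/2 = -1 + (-2*1)/2 = -1 + (1/2)*(-2) = -1 - 1 = -2)
n(T) = 6/7 + 2*T/7 (n(T) = -(-2)*(T + 3)/7 = -(-2)*(3 + T)/7 = -(-6 - 2*T)/7 = 6/7 + 2*T/7)
t = 11426
k(R) = 1/13
(k(-75) + 9404) + t = (1/13 + 9404) + 11426 = 122253/13 + 11426 = 270791/13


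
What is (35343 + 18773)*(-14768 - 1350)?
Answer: -872241688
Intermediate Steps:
(35343 + 18773)*(-14768 - 1350) = 54116*(-16118) = -872241688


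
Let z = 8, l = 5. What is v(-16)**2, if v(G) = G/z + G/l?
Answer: 676/25 ≈ 27.040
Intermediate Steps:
v(G) = 13*G/40 (v(G) = G/8 + G/5 = 13*G/40)
v(-16)**2 = ((13/40)*(-16))**2 = (-26/5)**2 = 676/25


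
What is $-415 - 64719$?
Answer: $-65134$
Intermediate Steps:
$-415 - 64719 = -65134$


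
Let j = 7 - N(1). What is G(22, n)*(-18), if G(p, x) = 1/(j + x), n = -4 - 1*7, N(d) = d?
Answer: 18/5 ≈ 3.6000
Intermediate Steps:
n = -11 (n = -4 - 7 = -11)
j = 6 (j = 7 - 1*1 = 7 - 1 = 6)
G(p, x) = 1/(6 + x)
G(22, n)*(-18) = -18/(6 - 11) = -18/(-5) = -⅕*(-18) = 18/5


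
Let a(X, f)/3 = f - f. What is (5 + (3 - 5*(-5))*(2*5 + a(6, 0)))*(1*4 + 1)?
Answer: 1425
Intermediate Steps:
a(X, f) = 0 (a(X, f) = 3*(f - f) = 3*0 = 0)
(5 + (3 - 5*(-5))*(2*5 + a(6, 0)))*(1*4 + 1) = (5 + (3 - 5*(-5))*(2*5 + 0))*(1*4 + 1) = (5 + (3 + 25)*(10 + 0))*(4 + 1) = (5 + 28*10)*5 = (5 + 280)*5 = 285*5 = 1425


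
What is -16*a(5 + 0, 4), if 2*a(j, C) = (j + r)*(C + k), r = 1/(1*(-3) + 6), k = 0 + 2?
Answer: -256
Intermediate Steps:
k = 2
r = ⅓ (r = 1/(-3 + 6) = 1/3 = ⅓ ≈ 0.33333)
a(j, C) = (2 + C)*(⅓ + j)/2 (a(j, C) = ((j + ⅓)*(C + 2))/2 = ((⅓ + j)*(2 + C))/2 = ((2 + C)*(⅓ + j))/2 = (2 + C)*(⅓ + j)/2)
-16*a(5 + 0, 4) = -16*(⅓ + (5 + 0) + (⅙)*4 + (½)*4*(5 + 0)) = -16*(⅓ + 5 + ⅔ + (½)*4*5) = -16*(⅓ + 5 + ⅔ + 10) = -16*16 = -256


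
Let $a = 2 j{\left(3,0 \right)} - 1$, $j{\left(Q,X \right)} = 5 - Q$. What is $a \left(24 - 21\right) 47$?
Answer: $423$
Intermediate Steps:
$a = 3$ ($a = 2 \left(5 - 3\right) - 1 = 2 \cdot 2 - 1 = 4 - 1 = 3$)
$a \left(24 - 21\right) 47 = 3 \left(24 - 21\right) 47 = 3 \cdot 3 \cdot 47 = 9 \cdot 47 = 423$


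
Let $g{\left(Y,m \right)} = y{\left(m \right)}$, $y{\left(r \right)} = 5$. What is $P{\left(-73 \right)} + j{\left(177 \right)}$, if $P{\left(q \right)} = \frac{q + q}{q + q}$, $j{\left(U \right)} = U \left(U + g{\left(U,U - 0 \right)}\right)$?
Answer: $32215$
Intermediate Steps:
$g{\left(Y,m \right)} = 5$
$j{\left(U \right)} = U \left(5 + U\right)$ ($j{\left(U \right)} = U \left(U + 5\right) = U \left(5 + U\right)$)
$P{\left(q \right)} = 1$ ($P{\left(q \right)} = \frac{2 q}{2 q} = 2 q \frac{1}{2 q} = 1$)
$P{\left(-73 \right)} + j{\left(177 \right)} = 1 + 177 \left(5 + 177\right) = 1 + 177 \cdot 182 = 1 + 32214 = 32215$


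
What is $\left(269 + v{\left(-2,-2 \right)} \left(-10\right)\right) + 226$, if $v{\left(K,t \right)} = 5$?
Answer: $445$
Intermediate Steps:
$\left(269 + v{\left(-2,-2 \right)} \left(-10\right)\right) + 226 = \left(269 + 5 \left(-10\right)\right) + 226 = \left(269 - 50\right) + 226 = 219 + 226 = 445$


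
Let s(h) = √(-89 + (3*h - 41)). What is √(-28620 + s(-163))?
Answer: √(-28620 + I*√619) ≈ 0.0735 + 169.17*I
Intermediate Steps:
s(h) = √(-130 + 3*h) (s(h) = √(-89 + (-41 + 3*h)) = √(-130 + 3*h))
√(-28620 + s(-163)) = √(-28620 + √(-130 + 3*(-163))) = √(-28620 + √(-130 - 489)) = √(-28620 + √(-619)) = √(-28620 + I*√619)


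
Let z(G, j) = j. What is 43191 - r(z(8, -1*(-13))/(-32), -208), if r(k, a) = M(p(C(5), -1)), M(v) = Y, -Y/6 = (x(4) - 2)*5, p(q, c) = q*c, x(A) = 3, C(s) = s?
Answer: 43221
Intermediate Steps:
p(q, c) = c*q
Y = -30 (Y = -6*(3 - 2)*5 = -6*5 = -30)
M(v) = -30
r(k, a) = -30
43191 - r(z(8, -1*(-13))/(-32), -208) = 43191 - 1*(-30) = 43191 + 30 = 43221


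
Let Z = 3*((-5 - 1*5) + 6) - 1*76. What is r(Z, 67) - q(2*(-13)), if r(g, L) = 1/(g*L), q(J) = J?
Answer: 153295/5896 ≈ 26.000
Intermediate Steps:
Z = -88 (Z = 3*((-5 - 5) + 6) - 76 = 3*(-10 + 6) - 76 = 3*(-4) - 76 = -12 - 76 = -88)
r(g, L) = 1/(L*g)
r(Z, 67) - q(2*(-13)) = 1/(67*(-88)) - 2*(-13) = (1/67)*(-1/88) - 1*(-26) = -1/5896 + 26 = 153295/5896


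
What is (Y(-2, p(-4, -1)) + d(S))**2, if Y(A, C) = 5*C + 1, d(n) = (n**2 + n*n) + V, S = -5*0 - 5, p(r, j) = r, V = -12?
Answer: 361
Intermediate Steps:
S = -5 (S = 0 - 5 = -5)
d(n) = -12 + 2*n**2 (d(n) = (n**2 + n*n) - 12 = (n**2 + n**2) - 12 = 2*n**2 - 12 = -12 + 2*n**2)
Y(A, C) = 1 + 5*C
(Y(-2, p(-4, -1)) + d(S))**2 = ((1 + 5*(-4)) + (-12 + 2*(-5)**2))**2 = ((1 - 20) + (-12 + 2*25))**2 = (-19 + (-12 + 50))**2 = (-19 + 38)**2 = 19**2 = 361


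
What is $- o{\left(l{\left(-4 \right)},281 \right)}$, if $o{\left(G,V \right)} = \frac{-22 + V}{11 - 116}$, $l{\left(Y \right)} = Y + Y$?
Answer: $\frac{37}{15} \approx 2.4667$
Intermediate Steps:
$l{\left(Y \right)} = 2 Y$
$o{\left(G,V \right)} = \frac{22}{105} - \frac{V}{105}$ ($o{\left(G,V \right)} = \frac{-22 + V}{-105} = \left(-22 + V\right) \left(- \frac{1}{105}\right) = \frac{22}{105} - \frac{V}{105}$)
$- o{\left(l{\left(-4 \right)},281 \right)} = - (\frac{22}{105} - \frac{281}{105}) = \left(-1\right) \left(- \frac{37}{15}\right) = \frac{37}{15}$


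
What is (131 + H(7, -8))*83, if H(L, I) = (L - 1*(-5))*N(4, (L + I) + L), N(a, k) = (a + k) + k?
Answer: 26809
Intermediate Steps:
N(a, k) = a + 2*k
H(L, I) = (5 + L)*(4 + 2*I + 4*L) (H(L, I) = (L - 1*(-5))*(4 + 2*((L + I) + L)) = (L + 5)*(4 + 2*((I + L) + L)) = (5 + L)*(4 + 2*(I + 2*L)) = (5 + L)*(4 + (2*I + 4*L)) = (5 + L)*(4 + 2*I + 4*L))
(131 + H(7, -8))*83 = (131 + 2*(5 + 7)*(2 - 8 + 2*7))*83 = (131 + 2*12*(2 - 8 + 14))*83 = (131 + 2*12*8)*83 = (131 + 192)*83 = 323*83 = 26809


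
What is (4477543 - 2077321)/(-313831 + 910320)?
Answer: 2400222/596489 ≈ 4.0239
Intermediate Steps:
(4477543 - 2077321)/(-313831 + 910320) = 2400222/596489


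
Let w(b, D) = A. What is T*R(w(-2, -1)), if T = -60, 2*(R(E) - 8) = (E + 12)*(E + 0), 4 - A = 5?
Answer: -150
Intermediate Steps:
A = -1 (A = 4 - 1*5 = 4 - 5 = -1)
w(b, D) = -1
R(E) = 8 + E*(12 + E)/2 (R(E) = 8 + ((E + 12)*(E + 0))/2 = 8 + ((12 + E)*E)/2 = 8 + (E*(12 + E))/2 = 8 + E*(12 + E)/2)
T*R(w(-2, -1)) = -60*(8 + (1/2)*(-1)**2 + 6*(-1)) = -60*(8 + (1/2)*1 - 6) = -60*(8 + 1/2 - 6) = -60*5/2 = -150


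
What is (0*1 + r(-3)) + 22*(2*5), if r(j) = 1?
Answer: 221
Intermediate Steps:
(0*1 + r(-3)) + 22*(2*5) = (0*1 + 1) + 22*(2*5) = (0 + 1) + 22*10 = 1 + 220 = 221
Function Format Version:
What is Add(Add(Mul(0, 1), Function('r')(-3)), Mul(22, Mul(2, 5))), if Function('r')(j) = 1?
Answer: 221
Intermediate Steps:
Add(Add(Mul(0, 1), Function('r')(-3)), Mul(22, Mul(2, 5))) = Add(Add(Mul(0, 1), 1), Mul(22, Mul(2, 5))) = Add(Add(0, 1), Mul(22, 10)) = Add(1, 220) = 221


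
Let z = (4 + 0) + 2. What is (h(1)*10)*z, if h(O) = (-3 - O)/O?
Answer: -240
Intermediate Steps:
h(O) = (-3 - O)/O
z = 6 (z = 4 + 2 = 6)
(h(1)*10)*z = (((-3 - 1*1)/1)*10)*6 = ((1*(-3 - 1))*10)*6 = ((1*(-4))*10)*6 = -4*10*6 = -40*6 = -240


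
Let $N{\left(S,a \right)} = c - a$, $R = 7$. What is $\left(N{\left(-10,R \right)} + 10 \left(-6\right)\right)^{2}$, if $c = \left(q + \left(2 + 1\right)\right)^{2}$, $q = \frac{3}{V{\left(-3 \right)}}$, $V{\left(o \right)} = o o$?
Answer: $\frac{253009}{81} \approx 3123.6$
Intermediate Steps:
$V{\left(o \right)} = o^{2}$
$q = \frac{1}{3}$ ($q = \frac{3}{\left(-3\right)^{2}} = \frac{3}{9} = 3 \cdot \frac{1}{9} = \frac{1}{3} \approx 0.33333$)
$c = \frac{100}{9}$ ($c = \left(\frac{1}{3} + \left(2 + 1\right)\right)^{2} = \left(\frac{1}{3} + 3\right)^{2} = \left(\frac{10}{3}\right)^{2} = \frac{100}{9} \approx 11.111$)
$N{\left(S,a \right)} = \frac{100}{9} - a$
$\left(N{\left(-10,R \right)} + 10 \left(-6\right)\right)^{2} = \left(\left(\frac{100}{9} - 7\right) + 10 \left(-6\right)\right)^{2} = \left(\left(\frac{100}{9} - 7\right) - 60\right)^{2} = \left(\frac{37}{9} - 60\right)^{2} = \left(- \frac{503}{9}\right)^{2} = \frac{253009}{81}$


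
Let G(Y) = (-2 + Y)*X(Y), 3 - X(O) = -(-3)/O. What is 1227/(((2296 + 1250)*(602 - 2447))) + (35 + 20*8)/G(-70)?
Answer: -275685703/309672180 ≈ -0.89025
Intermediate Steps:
X(O) = 3 - 3/O (X(O) = 3 - (-1)*(-3/O) = 3 - 3/O)
G(Y) = (-2 + Y)*(3 - 3/Y)
1227/(((2296 + 1250)*(602 - 2447))) + (35 + 20*8)/G(-70) = 1227/(((2296 + 1250)*(602 - 2447))) + (35 + 20*8)/(-9 + 3*(-70) + 6/(-70)) = 1227/((3546*(-1845))) + (35 + 160)/(-9 - 210 + 6*(-1/70)) = 1227/(-6542370) + 195/(-9 - 210 - 3/35) = 1227*(-1/6542370) + 195/(-7668/35) = -409/2180790 + 195*(-35/7668) = -409/2180790 - 2275/2556 = -275685703/309672180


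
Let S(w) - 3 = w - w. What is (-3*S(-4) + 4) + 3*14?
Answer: 37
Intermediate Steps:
S(w) = 3 (S(w) = 3 + (w - w) = 3 + 0 = 3)
(-3*S(-4) + 4) + 3*14 = (-3*3 + 4) + 3*14 = (-9 + 4) + 42 = -5 + 42 = 37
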